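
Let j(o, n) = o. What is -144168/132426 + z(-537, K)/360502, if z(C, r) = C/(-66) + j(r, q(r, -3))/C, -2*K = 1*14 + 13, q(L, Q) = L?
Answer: -8527701513647/7833311727549 ≈ -1.0886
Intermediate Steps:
K = -27/2 (K = -(1*14 + 13)/2 = -(14 + 13)/2 = -1/2*27 = -27/2 ≈ -13.500)
z(C, r) = -C/66 + r/C (z(C, r) = C/(-66) + r/C = C*(-1/66) + r/C = -C/66 + r/C)
-144168/132426 + z(-537, K)/360502 = -144168/132426 + (-1/66*(-537) - 27/2/(-537))/360502 = -144168*1/132426 + (179/22 - 27/2*(-1/537))*(1/360502) = -24028/22071 + (179/22 + 9/358)*(1/360502) = -24028/22071 + (16070/1969)*(1/360502) = -24028/22071 + 8035/354914219 = -8527701513647/7833311727549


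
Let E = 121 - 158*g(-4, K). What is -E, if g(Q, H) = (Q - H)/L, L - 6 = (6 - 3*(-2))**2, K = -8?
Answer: -8759/75 ≈ -116.79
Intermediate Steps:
L = 150 (L = 6 + (6 - 3*(-2))**2 = 6 + (6 + 6)**2 = 6 + 12**2 = 6 + 144 = 150)
g(Q, H) = -H/150 + Q/150 (g(Q, H) = (Q - H)/150 = (Q - H)*(1/150) = -H/150 + Q/150)
E = 8759/75 (E = 121 - 158*(-1/150*(-8) + (1/150)*(-4)) = 121 - 158*(4/75 - 2/75) = 121 - 158*2/75 = 121 - 316/75 = 8759/75 ≈ 116.79)
-E = -1*8759/75 = -8759/75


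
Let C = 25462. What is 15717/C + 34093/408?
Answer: 437244251/5194248 ≈ 84.179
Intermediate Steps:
15717/C + 34093/408 = 15717/25462 + 34093/408 = 437244251/5194248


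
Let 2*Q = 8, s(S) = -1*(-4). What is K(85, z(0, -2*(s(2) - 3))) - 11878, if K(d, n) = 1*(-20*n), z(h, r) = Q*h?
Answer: -11878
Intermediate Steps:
s(S) = 4
Q = 4 (Q = (1/2)*8 = 4)
z(h, r) = 4*h
K(d, n) = -20*n
K(85, z(0, -2*(s(2) - 3))) - 11878 = -80*0 - 11878 = -20*0 - 11878 = 0 - 11878 = -11878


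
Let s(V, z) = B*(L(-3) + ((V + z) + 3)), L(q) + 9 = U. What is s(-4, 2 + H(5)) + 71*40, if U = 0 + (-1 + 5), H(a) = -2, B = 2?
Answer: 2828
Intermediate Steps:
U = 4 (U = 0 + 4 = 4)
L(q) = -5 (L(q) = -9 + 4 = -5)
s(V, z) = -4 + 2*V + 2*z (s(V, z) = 2*(-5 + ((V + z) + 3)) = 2*(-5 + (3 + V + z)) = 2*(-2 + V + z) = -4 + 2*V + 2*z)
s(-4, 2 + H(5)) + 71*40 = (-4 + 2*(-4) + 2*(2 - 2)) + 71*40 = (-4 - 8 + 2*0) + 2840 = (-4 - 8 + 0) + 2840 = -12 + 2840 = 2828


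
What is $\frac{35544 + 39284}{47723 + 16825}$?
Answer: $\frac{18707}{16137} \approx 1.1593$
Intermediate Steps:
$\frac{35544 + 39284}{47723 + 16825} = \frac{74828}{64548} = 74828 \cdot \frac{1}{64548} = \frac{18707}{16137}$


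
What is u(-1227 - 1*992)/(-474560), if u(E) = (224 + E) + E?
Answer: 2107/237280 ≈ 0.0088798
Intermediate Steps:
u(E) = 224 + 2*E
u(-1227 - 1*992)/(-474560) = (224 + 2*(-1227 - 1*992))/(-474560) = (224 + 2*(-1227 - 992))*(-1/474560) = (224 + 2*(-2219))*(-1/474560) = (224 - 4438)*(-1/474560) = -4214*(-1/474560) = 2107/237280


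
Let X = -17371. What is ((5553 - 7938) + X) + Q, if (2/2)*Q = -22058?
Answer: -41814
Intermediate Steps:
Q = -22058
((5553 - 7938) + X) + Q = ((5553 - 7938) - 17371) - 22058 = (-2385 - 17371) - 22058 = -19756 - 22058 = -41814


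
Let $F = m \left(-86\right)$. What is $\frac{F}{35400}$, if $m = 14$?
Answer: $- \frac{301}{8850} \approx -0.034011$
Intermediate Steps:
$F = -1204$ ($F = 14 \left(-86\right) = -1204$)
$\frac{F}{35400} = - \frac{1204}{35400} = \left(-1204\right) \frac{1}{35400} = - \frac{301}{8850}$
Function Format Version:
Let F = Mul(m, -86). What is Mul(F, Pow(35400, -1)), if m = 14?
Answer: Rational(-301, 8850) ≈ -0.034011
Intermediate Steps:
F = -1204 (F = Mul(14, -86) = -1204)
Mul(F, Pow(35400, -1)) = Mul(-1204, Pow(35400, -1)) = Mul(-1204, Rational(1, 35400)) = Rational(-301, 8850)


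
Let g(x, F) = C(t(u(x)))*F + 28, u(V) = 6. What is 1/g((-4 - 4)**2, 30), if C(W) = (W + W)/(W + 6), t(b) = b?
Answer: 1/58 ≈ 0.017241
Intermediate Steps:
C(W) = 2*W/(6 + W) (C(W) = (2*W)/(6 + W) = 2*W/(6 + W))
g(x, F) = 28 + F (g(x, F) = (2*6/(6 + 6))*F + 28 = (2*6/12)*F + 28 = (2*6*(1/12))*F + 28 = 1*F + 28 = F + 28 = 28 + F)
1/g((-4 - 4)**2, 30) = 1/(28 + 30) = 1/58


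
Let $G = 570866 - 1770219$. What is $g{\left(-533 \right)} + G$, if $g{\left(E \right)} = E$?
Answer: $-1199886$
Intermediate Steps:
$G = -1199353$ ($G = 570866 - 1770219 = -1199353$)
$g{\left(-533 \right)} + G = -533 - 1199353 = -1199886$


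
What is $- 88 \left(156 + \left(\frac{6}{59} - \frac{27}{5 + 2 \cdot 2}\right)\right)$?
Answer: $- \frac{794904}{59} \approx -13473.0$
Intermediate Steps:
$- 88 \left(156 + \left(\frac{6}{59} - \frac{27}{5 + 2 \cdot 2}\right)\right) = - 88 \left(156 + \left(6 \cdot \frac{1}{59} - \frac{27}{5 + 4}\right)\right) = - 88 \left(156 + \left(\frac{6}{59} - \frac{27}{9}\right)\right) = - 88 \left(156 + \left(\frac{6}{59} - 3\right)\right) = - 88 \left(156 - \frac{171}{59}\right) = \left(-88\right) \frac{9033}{59} = - \frac{794904}{59}$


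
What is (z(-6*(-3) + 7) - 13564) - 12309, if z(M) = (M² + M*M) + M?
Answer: -24598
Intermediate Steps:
z(M) = M + 2*M² (z(M) = (M² + M²) + M = 2*M² + M = M + 2*M²)
(z(-6*(-3) + 7) - 13564) - 12309 = ((-6*(-3) + 7)*(1 + 2*(-6*(-3) + 7)) - 13564) - 12309 = ((18 + 7)*(1 + 2*(18 + 7)) - 13564) - 12309 = (25*(1 + 2*25) - 13564) - 12309 = (25*(1 + 50) - 13564) - 12309 = (25*51 - 13564) - 12309 = (1275 - 13564) - 12309 = -12289 - 12309 = -24598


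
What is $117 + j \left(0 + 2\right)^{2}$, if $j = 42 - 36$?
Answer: $141$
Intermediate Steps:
$j = 6$
$117 + j \left(0 + 2\right)^{2} = 117 + 6 \left(0 + 2\right)^{2} = 117 + 6 \cdot 2^{2} = 117 + 6 \cdot 4 = 117 + 24 = 141$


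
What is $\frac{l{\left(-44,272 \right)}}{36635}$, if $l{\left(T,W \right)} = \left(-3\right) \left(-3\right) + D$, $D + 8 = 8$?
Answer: $\frac{9}{36635} \approx 0.00024567$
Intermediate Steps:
$D = 0$ ($D = -8 + 8 = 0$)
$l{\left(T,W \right)} = 9$ ($l{\left(T,W \right)} = \left(-3\right) \left(-3\right) + 0 = 9 + 0 = 9$)
$\frac{l{\left(-44,272 \right)}}{36635} = \frac{9}{36635}$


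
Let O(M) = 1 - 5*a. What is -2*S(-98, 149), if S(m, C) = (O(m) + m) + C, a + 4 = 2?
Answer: -124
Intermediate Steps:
a = -2 (a = -4 + 2 = -2)
O(M) = 11 (O(M) = 1 - 5*(-2) = 1 + 10 = 11)
S(m, C) = 11 + C + m (S(m, C) = (11 + m) + C = 11 + C + m)
-2*S(-98, 149) = -2*(11 + 149 - 98) = -2*62 = -124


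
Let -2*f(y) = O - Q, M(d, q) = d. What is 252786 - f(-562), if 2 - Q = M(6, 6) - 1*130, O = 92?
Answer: 252769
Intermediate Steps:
Q = 126 (Q = 2 - (6 - 1*130) = 2 - (6 - 130) = 2 - 1*(-124) = 2 + 124 = 126)
f(y) = 17 (f(y) = -(92 - 1*126)/2 = -(92 - 126)/2 = -1/2*(-34) = 17)
252786 - f(-562) = 252786 - 1*17 = 252786 - 17 = 252769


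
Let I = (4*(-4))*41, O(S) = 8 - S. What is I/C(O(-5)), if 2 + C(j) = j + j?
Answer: -82/3 ≈ -27.333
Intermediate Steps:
C(j) = -2 + 2*j (C(j) = -2 + (j + j) = -2 + 2*j)
I = -656 (I = -16*41 = -656)
I/C(O(-5)) = -656/(-2 + 2*(8 - 1*(-5))) = -656/(-2 + 2*(8 + 5)) = -656/(-2 + 2*13) = -656/(-2 + 26) = -656/24 = -656*1/24 = -82/3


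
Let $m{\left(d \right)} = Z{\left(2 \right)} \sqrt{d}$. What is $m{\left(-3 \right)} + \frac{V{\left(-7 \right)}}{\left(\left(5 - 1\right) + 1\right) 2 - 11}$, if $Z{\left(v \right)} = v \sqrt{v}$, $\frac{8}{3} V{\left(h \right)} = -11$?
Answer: $\frac{33}{8} + 2 i \sqrt{6} \approx 4.125 + 4.899 i$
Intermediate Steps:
$V{\left(h \right)} = - \frac{33}{8}$ ($V{\left(h \right)} = \frac{3}{8} \left(-11\right) = - \frac{33}{8}$)
$Z{\left(v \right)} = v^{\frac{3}{2}}$
$m{\left(d \right)} = 2 \sqrt{2} \sqrt{d}$ ($m{\left(d \right)} = 2^{\frac{3}{2}} \sqrt{d} = 2 \sqrt{2} \sqrt{d}$)
$m{\left(-3 \right)} + \frac{V{\left(-7 \right)}}{\left(\left(5 - 1\right) + 1\right) 2 - 11} = 2 \sqrt{2} \sqrt{-3} + \frac{1}{\left(\left(5 - 1\right) + 1\right) 2 - 11} \left(- \frac{33}{8}\right) = 2 \sqrt{2} i \sqrt{3} + \frac{1}{\left(\left(5 - 1\right) + 1\right) 2 - 11} \left(- \frac{33}{8}\right) = 2 i \sqrt{6} + \frac{1}{\left(4 + 1\right) 2 - 11} \left(- \frac{33}{8}\right) = 2 i \sqrt{6} + \frac{1}{5 \cdot 2 - 11} \left(- \frac{33}{8}\right) = 2 i \sqrt{6} + \frac{1}{10 - 11} \left(- \frac{33}{8}\right) = 2 i \sqrt{6} + \frac{1}{-1} \left(- \frac{33}{8}\right) = 2 i \sqrt{6} - - \frac{33}{8} = 2 i \sqrt{6} + \frac{33}{8} = \frac{33}{8} + 2 i \sqrt{6}$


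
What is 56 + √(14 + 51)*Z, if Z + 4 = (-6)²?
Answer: 56 + 32*√65 ≈ 313.99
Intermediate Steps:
Z = 32 (Z = -4 + (-6)² = -4 + 36 = 32)
56 + √(14 + 51)*Z = 56 + √(14 + 51)*32 = 56 + √65*32 = 56 + 32*√65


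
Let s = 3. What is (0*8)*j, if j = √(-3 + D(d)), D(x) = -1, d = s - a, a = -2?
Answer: 0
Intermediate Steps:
d = 5 (d = 3 - 1*(-2) = 3 + 2 = 5)
j = 2*I (j = √(-3 - 1) = √(-4) = 2*I ≈ 2.0*I)
(0*8)*j = (0*8)*(2*I) = 0*(2*I) = 0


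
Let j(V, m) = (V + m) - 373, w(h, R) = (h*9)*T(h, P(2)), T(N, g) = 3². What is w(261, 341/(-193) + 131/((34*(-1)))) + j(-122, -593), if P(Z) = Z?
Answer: 20053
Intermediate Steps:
T(N, g) = 9
w(h, R) = 81*h (w(h, R) = (h*9)*9 = (9*h)*9 = 81*h)
j(V, m) = -373 + V + m
w(261, 341/(-193) + 131/((34*(-1)))) + j(-122, -593) = 81*261 + (-373 - 122 - 593) = 21141 - 1088 = 20053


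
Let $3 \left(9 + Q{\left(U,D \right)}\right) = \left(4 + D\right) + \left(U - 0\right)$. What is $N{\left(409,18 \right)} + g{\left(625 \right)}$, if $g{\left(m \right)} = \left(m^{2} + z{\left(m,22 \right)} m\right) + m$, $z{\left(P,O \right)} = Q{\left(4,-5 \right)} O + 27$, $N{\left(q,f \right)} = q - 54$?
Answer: $298480$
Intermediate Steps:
$Q{\left(U,D \right)} = - \frac{23}{3} + \frac{D}{3} + \frac{U}{3}$ ($Q{\left(U,D \right)} = -9 + \frac{\left(4 + D\right) + \left(U - 0\right)}{3} = -9 + \frac{\left(4 + D\right) + \left(U + 0\right)}{3} = -9 + \frac{\left(4 + D\right) + U}{3} = -9 + \frac{4 + D + U}{3} = -9 + \left(\frac{4}{3} + \frac{D}{3} + \frac{U}{3}\right) = - \frac{23}{3} + \frac{D}{3} + \frac{U}{3}$)
$N{\left(q,f \right)} = -54 + q$
$z{\left(P,O \right)} = 27 - 8 O$ ($z{\left(P,O \right)} = \left(- \frac{23}{3} + \frac{1}{3} \left(-5\right) + \frac{1}{3} \cdot 4\right) O + 27 = \left(- \frac{23}{3} - \frac{5}{3} + \frac{4}{3}\right) O + 27 = - 8 O + 27 = 27 - 8 O$)
$g{\left(m \right)} = m^{2} - 148 m$ ($g{\left(m \right)} = \left(m^{2} + \left(27 - 176\right) m\right) + m = \left(m^{2} - 149 m\right) + m = m^{2} - 148 m$)
$N{\left(409,18 \right)} + g{\left(625 \right)} = \left(-54 + 409\right) + 625 \left(-148 + 625\right) = 355 + 625 \cdot 477 = 355 + 298125 = 298480$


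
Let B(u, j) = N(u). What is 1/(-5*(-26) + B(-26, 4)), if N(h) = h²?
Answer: 1/806 ≈ 0.0012407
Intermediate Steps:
B(u, j) = u²
1/(-5*(-26) + B(-26, 4)) = 1/(-5*(-26) + (-26)²) = 1/(130 + 676) = 1/806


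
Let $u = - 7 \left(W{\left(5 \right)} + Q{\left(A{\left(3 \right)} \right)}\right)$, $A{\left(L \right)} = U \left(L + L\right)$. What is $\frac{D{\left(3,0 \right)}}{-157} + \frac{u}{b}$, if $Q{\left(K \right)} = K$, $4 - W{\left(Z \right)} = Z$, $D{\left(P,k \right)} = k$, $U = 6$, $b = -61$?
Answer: $\frac{245}{61} \approx 4.0164$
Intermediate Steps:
$W{\left(Z \right)} = 4 - Z$
$A{\left(L \right)} = 12 L$ ($A{\left(L \right)} = 6 \left(L + L\right) = 6 \cdot 2 L = 12 L$)
$u = -245$ ($u = - 7 \left(\left(4 - 5\right) + 12 \cdot 3\right) = - 7 \left(\left(4 - 5\right) + 36\right) = - 7 \left(-1 + 36\right) = \left(-7\right) 35 = -245$)
$\frac{D{\left(3,0 \right)}}{-157} + \frac{u}{b} = \frac{0}{-157} - \frac{245}{-61} = 0 \left(- \frac{1}{157}\right) - - \frac{245}{61} = 0 + \frac{245}{61} = \frac{245}{61}$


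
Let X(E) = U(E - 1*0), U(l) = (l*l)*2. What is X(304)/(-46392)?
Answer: -23104/5799 ≈ -3.9841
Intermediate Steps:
U(l) = 2*l**2 (U(l) = l**2*2 = 2*l**2)
X(E) = 2*E**2 (X(E) = 2*(E - 1*0)**2 = 2*(E + 0)**2 = 2*E**2)
X(304)/(-46392) = (2*304**2)/(-46392) = (2*92416)*(-1/46392) = 184832*(-1/46392) = -23104/5799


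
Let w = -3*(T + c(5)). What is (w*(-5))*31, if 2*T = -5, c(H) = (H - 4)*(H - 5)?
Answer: -2325/2 ≈ -1162.5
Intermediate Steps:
c(H) = (-5 + H)*(-4 + H) (c(H) = (-4 + H)*(-5 + H) = (-5 + H)*(-4 + H))
T = -5/2 (T = (½)*(-5) = -5/2 ≈ -2.5000)
w = 15/2 (w = -3*(-5/2 + (20 + 5² - 9*5)) = -3*(-5/2 + (20 + 25 - 45)) = -3*(-5/2 + 0) = -3*(-5/2) = 15/2 ≈ 7.5000)
(w*(-5))*31 = ((15/2)*(-5))*31 = -75/2*31 = -2325/2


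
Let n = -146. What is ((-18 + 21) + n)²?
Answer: 20449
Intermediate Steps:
((-18 + 21) + n)² = ((-18 + 21) - 146)² = (3 - 146)² = (-143)² = 20449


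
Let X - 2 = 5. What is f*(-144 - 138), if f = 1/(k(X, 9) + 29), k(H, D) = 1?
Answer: -47/5 ≈ -9.4000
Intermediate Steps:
X = 7 (X = 2 + 5 = 7)
f = 1/30 (f = 1/(1 + 29) = 1/30 ≈ 0.033333)
f*(-144 - 138) = (-144 - 138)/30 = (1/30)*(-282) = -47/5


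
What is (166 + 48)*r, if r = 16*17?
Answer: 58208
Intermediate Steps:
r = 272
(166 + 48)*r = (166 + 48)*272 = 214*272 = 58208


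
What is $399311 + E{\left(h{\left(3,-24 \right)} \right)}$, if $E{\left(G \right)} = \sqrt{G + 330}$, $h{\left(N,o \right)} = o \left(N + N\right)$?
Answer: $399311 + \sqrt{186} \approx 3.9932 \cdot 10^{5}$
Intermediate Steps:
$h{\left(N,o \right)} = 2 N o$ ($h{\left(N,o \right)} = o 2 N = 2 N o$)
$E{\left(G \right)} = \sqrt{330 + G}$
$399311 + E{\left(h{\left(3,-24 \right)} \right)} = 399311 + \sqrt{330 + 2 \cdot 3 \left(-24\right)} = 399311 + \sqrt{330 - 144} = 399311 + \sqrt{186}$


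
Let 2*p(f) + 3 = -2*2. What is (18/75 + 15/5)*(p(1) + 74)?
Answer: 11421/50 ≈ 228.42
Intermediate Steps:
p(f) = -7/2 (p(f) = -3/2 + (-2*2)/2 = -3/2 + (½)*(-4) = -3/2 - 2 = -7/2)
(18/75 + 15/5)*(p(1) + 74) = (18/75 + 15/5)*(-7/2 + 74) = (18*(1/75) + 15*(⅕))*(141/2) = (6/25 + 3)*(141/2) = (81/25)*(141/2) = 11421/50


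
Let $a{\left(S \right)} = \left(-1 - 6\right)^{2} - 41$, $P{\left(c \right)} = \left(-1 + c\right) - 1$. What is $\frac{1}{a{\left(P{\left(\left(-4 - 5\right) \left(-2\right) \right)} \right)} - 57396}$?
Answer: $- \frac{1}{57388} \approx -1.7425 \cdot 10^{-5}$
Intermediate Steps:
$P{\left(c \right)} = -2 + c$
$a{\left(S \right)} = 8$ ($a{\left(S \right)} = \left(-7\right)^{2} - 41 = 49 - 41 = 8$)
$\frac{1}{a{\left(P{\left(\left(-4 - 5\right) \left(-2\right) \right)} \right)} - 57396} = \frac{1}{8 - 57396} = \frac{1}{-57388} = - \frac{1}{57388}$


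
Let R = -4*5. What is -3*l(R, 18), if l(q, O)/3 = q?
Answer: 180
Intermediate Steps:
R = -20 (R = -1*20 = -20)
l(q, O) = 3*q
-3*l(R, 18) = -9*(-20) = -3*(-60) = 180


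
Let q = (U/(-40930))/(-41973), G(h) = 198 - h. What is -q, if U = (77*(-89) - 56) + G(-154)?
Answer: 6557/1717954890 ≈ 3.8167e-6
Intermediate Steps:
U = -6557 (U = (77*(-89) - 56) + (198 - 1*(-154)) = (-6853 - 56) + (198 + 154) = -6909 + 352 = -6557)
q = -6557/1717954890 (q = -6557/(-40930)/(-41973) = -6557*(-1/40930)*(-1/41973) = (6557/40930)*(-1/41973) = -6557/1717954890 ≈ -3.8167e-6)
-q = -1*(-6557/1717954890) = 6557/1717954890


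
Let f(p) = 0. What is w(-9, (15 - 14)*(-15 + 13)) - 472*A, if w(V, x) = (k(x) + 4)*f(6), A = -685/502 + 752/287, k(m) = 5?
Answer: -42694524/72037 ≈ -592.67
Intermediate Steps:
A = 180909/144074 (A = -685*1/502 + 752*(1/287) = -685/502 + 752/287 = 180909/144074 ≈ 1.2557)
w(V, x) = 0 (w(V, x) = (5 + 4)*0 = 9*0 = 0)
w(-9, (15 - 14)*(-15 + 13)) - 472*A = 0 - 472*180909/144074 = 0 - 42694524/72037 = -42694524/72037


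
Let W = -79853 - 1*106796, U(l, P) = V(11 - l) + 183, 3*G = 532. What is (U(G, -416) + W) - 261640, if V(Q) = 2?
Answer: -448104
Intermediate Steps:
G = 532/3 (G = (1/3)*532 = 532/3 ≈ 177.33)
U(l, P) = 185 (U(l, P) = 2 + 183 = 185)
W = -186649 (W = -79853 - 106796 = -186649)
(U(G, -416) + W) - 261640 = (185 - 186649) - 261640 = -186464 - 261640 = -448104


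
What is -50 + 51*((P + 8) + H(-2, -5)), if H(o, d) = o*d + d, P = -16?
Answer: -203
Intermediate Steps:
H(o, d) = d + d*o (H(o, d) = d*o + d = d + d*o)
-50 + 51*((P + 8) + H(-2, -5)) = -50 + 51*((-16 + 8) - 5*(1 - 2)) = -50 + 51*(-8 - 5*(-1)) = -50 + 51*(-8 + 5) = -50 + 51*(-3) = -50 - 153 = -203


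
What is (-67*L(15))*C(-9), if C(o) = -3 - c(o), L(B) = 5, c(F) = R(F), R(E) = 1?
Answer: 1340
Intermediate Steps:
c(F) = 1
C(o) = -4 (C(o) = -3 - 1*1 = -3 - 1 = -4)
(-67*L(15))*C(-9) = -67*5*(-4) = -335*(-4) = 1340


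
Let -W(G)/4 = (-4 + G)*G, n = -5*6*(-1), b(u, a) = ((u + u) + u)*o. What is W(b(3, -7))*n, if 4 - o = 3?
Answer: -5400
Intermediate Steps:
o = 1 (o = 4 - 1*3 = 4 - 3 = 1)
b(u, a) = 3*u (b(u, a) = ((u + u) + u)*1 = (2*u + u)*1 = (3*u)*1 = 3*u)
n = 30 (n = -30*(-1) = 30)
W(G) = -4*G*(-4 + G) (W(G) = -4*(-4 + G)*G = -4*G*(-4 + G))
W(b(3, -7))*n = (4*(3*3)*(4 - 3*3))*30 = (4*9*(4 - 1*9))*30 = (4*9*(4 - 9))*30 = (4*9*(-5))*30 = -180*30 = -5400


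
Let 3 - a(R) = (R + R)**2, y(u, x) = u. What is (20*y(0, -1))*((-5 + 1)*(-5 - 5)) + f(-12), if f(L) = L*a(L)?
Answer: 6876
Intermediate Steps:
a(R) = 3 - 4*R**2 (a(R) = 3 - (R + R)**2 = 3 - (2*R)**2 = 3 - 4*R**2)
f(L) = L*(3 - 4*L**2)
(20*y(0, -1))*((-5 + 1)*(-5 - 5)) + f(-12) = (20*0)*((-5 + 1)*(-5 - 5)) - 12*(3 - 4*(-12)**2) = 0*(-4*(-10)) - 12*(3 - 4*144) = 0*40 - 12*(3 - 576) = 0 - 12*(-573) = 0 + 6876 = 6876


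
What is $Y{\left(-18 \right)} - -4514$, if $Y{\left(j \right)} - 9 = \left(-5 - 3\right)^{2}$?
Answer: $4587$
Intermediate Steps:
$Y{\left(j \right)} = 73$ ($Y{\left(j \right)} = 9 + \left(-5 - 3\right)^{2} = 9 + \left(-8\right)^{2} = 9 + 64 = 73$)
$Y{\left(-18 \right)} - -4514 = 73 - -4514 = 73 + 4514 = 4587$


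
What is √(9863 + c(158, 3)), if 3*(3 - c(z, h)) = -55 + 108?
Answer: √88635/3 ≈ 99.239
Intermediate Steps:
c(z, h) = -44/3 (c(z, h) = 3 - (-55 + 108)/3 = 3 - ⅓*53 = 3 - 53/3 = -44/3)
√(9863 + c(158, 3)) = √(9863 - 44/3) = √(29545/3) = √88635/3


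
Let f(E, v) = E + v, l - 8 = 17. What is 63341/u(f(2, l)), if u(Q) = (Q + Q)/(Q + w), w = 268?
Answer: 18685595/54 ≈ 3.4603e+5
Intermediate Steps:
l = 25 (l = 8 + 17 = 25)
u(Q) = 2*Q/(268 + Q) (u(Q) = (Q + Q)/(Q + 268) = (2*Q)/(268 + Q) = 2*Q/(268 + Q))
63341/u(f(2, l)) = 63341/((2*(2 + 25)/(268 + (2 + 25)))) = 63341/((2*27/(268 + 27))) = 63341/((2*27/295)) = 63341/((2*27*(1/295))) = 63341/(54/295) = 63341*(295/54) = 18685595/54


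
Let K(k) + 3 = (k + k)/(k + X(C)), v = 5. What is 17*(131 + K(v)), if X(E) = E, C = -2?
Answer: 6698/3 ≈ 2232.7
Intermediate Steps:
K(k) = -3 + 2*k/(-2 + k) (K(k) = -3 + (k + k)/(k - 2) = -3 + (2*k)/(-2 + k) = -3 + 2*k/(-2 + k))
17*(131 + K(v)) = 17*(131 + (6 - 1*5)/(-2 + 5)) = 17*(131 + (6 - 5)/3) = 17*(131 + (1/3)*1) = 17*(131 + 1/3) = 17*(394/3) = 6698/3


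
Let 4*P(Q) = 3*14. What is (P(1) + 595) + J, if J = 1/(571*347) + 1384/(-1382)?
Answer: 165527019511/273825334 ≈ 604.50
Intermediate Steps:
J = -137110113/136912667 (J = (1/571)*(1/347) + 1384*(-1/1382) = 1/198137 - 692/691 = -137110113/136912667 ≈ -1.0014)
P(Q) = 21/2 (P(Q) = (3*14)/4 = (¼)*42 = 21/2)
(P(1) + 595) + J = (21/2 + 595) - 137110113/136912667 = 1211/2 - 137110113/136912667 = 165527019511/273825334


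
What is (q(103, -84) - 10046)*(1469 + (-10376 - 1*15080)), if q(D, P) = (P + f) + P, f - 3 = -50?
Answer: 246130607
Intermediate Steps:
f = -47 (f = 3 - 50 = -47)
q(D, P) = -47 + 2*P (q(D, P) = (P - 47) + P = (-47 + P) + P = -47 + 2*P)
(q(103, -84) - 10046)*(1469 + (-10376 - 1*15080)) = ((-47 + 2*(-84)) - 10046)*(1469 + (-10376 - 1*15080)) = ((-47 - 168) - 10046)*(1469 + (-10376 - 15080)) = (-215 - 10046)*(1469 - 25456) = -10261*(-23987) = 246130607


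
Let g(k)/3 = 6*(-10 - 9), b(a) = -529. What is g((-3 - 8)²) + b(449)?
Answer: -871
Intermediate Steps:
g(k) = -342 (g(k) = 3*(6*(-10 - 9)) = 3*(6*(-19)) = 3*(-114) = -342)
g((-3 - 8)²) + b(449) = -342 - 529 = -871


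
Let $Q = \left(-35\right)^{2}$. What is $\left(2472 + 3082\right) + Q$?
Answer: $6779$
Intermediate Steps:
$Q = 1225$
$\left(2472 + 3082\right) + Q = \left(2472 + 3082\right) + 1225 = 5554 + 1225 = 6779$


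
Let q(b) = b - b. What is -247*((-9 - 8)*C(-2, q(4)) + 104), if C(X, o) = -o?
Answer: -25688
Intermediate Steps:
q(b) = 0
-247*((-9 - 8)*C(-2, q(4)) + 104) = -247*((-9 - 8)*(-1*0) + 104) = -247*(-17*0 + 104) = -247*(0 + 104) = -247*104 = -25688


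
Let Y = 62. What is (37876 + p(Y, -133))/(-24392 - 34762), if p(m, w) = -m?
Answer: -18907/29577 ≈ -0.63925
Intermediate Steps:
(37876 + p(Y, -133))/(-24392 - 34762) = (37876 - 1*62)/(-24392 - 34762) = (37876 - 62)/(-59154) = 37814*(-1/59154) = -18907/29577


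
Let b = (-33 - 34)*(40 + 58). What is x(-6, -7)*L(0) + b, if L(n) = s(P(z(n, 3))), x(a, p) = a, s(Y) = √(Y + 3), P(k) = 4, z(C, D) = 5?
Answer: -6566 - 6*√7 ≈ -6581.9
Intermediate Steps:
s(Y) = √(3 + Y)
L(n) = √7 (L(n) = √(3 + 4) = √7)
b = -6566 (b = -67*98 = -6566)
x(-6, -7)*L(0) + b = -6*√7 - 6566 = -6566 - 6*√7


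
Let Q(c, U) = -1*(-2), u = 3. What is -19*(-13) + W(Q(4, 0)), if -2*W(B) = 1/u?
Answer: 1481/6 ≈ 246.83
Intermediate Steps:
Q(c, U) = 2
W(B) = -⅙ (W(B) = -½/3 = -½*⅓ = -⅙)
-19*(-13) + W(Q(4, 0)) = -19*(-13) - ⅙ = 247 - ⅙ = 1481/6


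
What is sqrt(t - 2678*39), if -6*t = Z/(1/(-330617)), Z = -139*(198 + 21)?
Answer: I*sqrt(6709959166)/2 ≈ 40957.0*I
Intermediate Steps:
Z = -30441 (Z = -139*219 = -30441)
t = -3354770699/2 (t = -(-10147)/(2*(1/(-330617))) = -(-10147)/(2*(-1/330617)) = -(-10147)*(-330617)/2 = -1/6*10064312097 = -3354770699/2 ≈ -1.6774e+9)
sqrt(t - 2678*39) = sqrt(-3354770699/2 - 2678*39) = sqrt(-3354770699/2 - 104442) = sqrt(-3354979583/2) = I*sqrt(6709959166)/2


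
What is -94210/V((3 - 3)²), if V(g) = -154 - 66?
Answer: 9421/22 ≈ 428.23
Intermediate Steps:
V(g) = -220
-94210/V((3 - 3)²) = -94210/(-220) = -94210*(-1/220) = 9421/22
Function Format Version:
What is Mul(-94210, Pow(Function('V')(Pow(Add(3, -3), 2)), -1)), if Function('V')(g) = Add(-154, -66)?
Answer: Rational(9421, 22) ≈ 428.23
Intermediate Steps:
Function('V')(g) = -220
Mul(-94210, Pow(Function('V')(Pow(Add(3, -3), 2)), -1)) = Mul(-94210, Pow(-220, -1)) = Mul(-94210, Rational(-1, 220)) = Rational(9421, 22)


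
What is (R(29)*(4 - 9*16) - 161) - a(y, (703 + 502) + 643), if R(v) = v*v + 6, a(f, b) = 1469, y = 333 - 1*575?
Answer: -120210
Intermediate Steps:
y = -242 (y = 333 - 575 = -242)
R(v) = 6 + v² (R(v) = v² + 6 = 6 + v²)
(R(29)*(4 - 9*16) - 161) - a(y, (703 + 502) + 643) = ((6 + 29²)*(4 - 9*16) - 161) - 1*1469 = ((6 + 841)*(4 - 144) - 161) - 1469 = (847*(-140) - 161) - 1469 = (-118580 - 161) - 1469 = -118741 - 1469 = -120210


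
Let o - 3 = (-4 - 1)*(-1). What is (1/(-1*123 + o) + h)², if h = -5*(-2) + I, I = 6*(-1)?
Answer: 210681/13225 ≈ 15.931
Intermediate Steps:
I = -6
o = 8 (o = 3 + (-4 - 1)*(-1) = 3 - 5*(-1) = 3 + 5 = 8)
h = 4 (h = -5*(-2) - 6 = 10 - 6 = 4)
(1/(-1*123 + o) + h)² = (1/(-1*123 + 8) + 4)² = (1/(-123 + 8) + 4)² = (1/(-115) + 4)² = (-1/115 + 4)² = (459/115)² = 210681/13225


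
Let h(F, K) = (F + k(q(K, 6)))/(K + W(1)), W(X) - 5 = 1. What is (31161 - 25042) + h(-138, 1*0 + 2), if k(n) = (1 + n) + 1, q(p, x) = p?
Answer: 24409/4 ≈ 6102.3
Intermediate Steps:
W(X) = 6 (W(X) = 5 + 1 = 6)
k(n) = 2 + n
h(F, K) = (2 + F + K)/(6 + K) (h(F, K) = (F + (2 + K))/(K + 6) = (2 + F + K)/(6 + K))
(31161 - 25042) + h(-138, 1*0 + 2) = (31161 - 25042) + (2 - 138 + (1*0 + 2))/(6 + (1*0 + 2)) = 6119 + (2 - 138 + (0 + 2))/(6 + (0 + 2)) = 6119 + (2 - 138 + 2)/(6 + 2) = 6119 - 134/8 = 6119 + (⅛)*(-134) = 6119 - 67/4 = 24409/4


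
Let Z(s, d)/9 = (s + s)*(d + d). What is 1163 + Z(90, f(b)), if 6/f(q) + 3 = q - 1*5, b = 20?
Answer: 2783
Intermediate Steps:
f(q) = 6/(-8 + q) (f(q) = 6/(-3 + (q - 1*5)) = 6/(-3 + (q - 5)) = 6/(-3 + (-5 + q)) = 6/(-8 + q))
Z(s, d) = 36*d*s (Z(s, d) = 9*((s + s)*(d + d)) = 9*((2*s)*(2*d)) = 9*(4*d*s) = 36*d*s)
1163 + Z(90, f(b)) = 1163 + 36*(6/(-8 + 20))*90 = 1163 + 36*(6/12)*90 = 1163 + 36*(6*(1/12))*90 = 1163 + 36*(1/2)*90 = 1163 + 1620 = 2783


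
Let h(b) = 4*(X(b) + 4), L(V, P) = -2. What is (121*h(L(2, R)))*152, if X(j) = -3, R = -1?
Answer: 73568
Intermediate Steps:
h(b) = 4 (h(b) = 4*(-3 + 4) = 4*1 = 4)
(121*h(L(2, R)))*152 = (121*4)*152 = 484*152 = 73568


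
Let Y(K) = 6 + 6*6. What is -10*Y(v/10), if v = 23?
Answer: -420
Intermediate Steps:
Y(K) = 42 (Y(K) = 6 + 36 = 42)
-10*Y(v/10) = -10*42 = -420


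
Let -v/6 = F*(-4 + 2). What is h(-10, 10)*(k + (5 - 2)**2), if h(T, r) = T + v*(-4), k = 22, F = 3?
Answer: -4774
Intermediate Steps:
v = 36 (v = -18*(-4 + 2) = -18*(-2) = -6*(-6) = 36)
h(T, r) = -144 + T (h(T, r) = T + 36*(-4) = T - 144 = -144 + T)
h(-10, 10)*(k + (5 - 2)**2) = (-144 - 10)*(22 + (5 - 2)**2) = -154*(22 + 3**2) = -154*(22 + 9) = -154*31 = -4774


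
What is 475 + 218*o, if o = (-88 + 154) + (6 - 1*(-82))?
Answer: 34047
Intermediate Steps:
o = 154 (o = 66 + (6 + 82) = 66 + 88 = 154)
475 + 218*o = 475 + 218*154 = 475 + 33572 = 34047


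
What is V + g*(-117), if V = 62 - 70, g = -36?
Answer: 4204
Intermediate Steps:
V = -8
V + g*(-117) = -8 - 36*(-117) = -8 + 4212 = 4204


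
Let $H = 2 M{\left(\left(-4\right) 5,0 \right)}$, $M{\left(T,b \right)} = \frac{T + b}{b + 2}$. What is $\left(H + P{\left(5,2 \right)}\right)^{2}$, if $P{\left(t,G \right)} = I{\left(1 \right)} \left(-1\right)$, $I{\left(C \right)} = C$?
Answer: $441$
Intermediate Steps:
$M{\left(T,b \right)} = \frac{T + b}{2 + b}$
$H = -20$ ($H = 2 \frac{\left(-4\right) 5 + 0}{2 + 0} = 2 \frac{-20 + 0}{2} = 2 \cdot \frac{1}{2} \left(-20\right) = 2 \left(-10\right) = -20$)
$P{\left(t,G \right)} = -1$ ($P{\left(t,G \right)} = 1 \left(-1\right) = -1$)
$\left(H + P{\left(5,2 \right)}\right)^{2} = \left(-20 - 1\right)^{2} = \left(-21\right)^{2} = 441$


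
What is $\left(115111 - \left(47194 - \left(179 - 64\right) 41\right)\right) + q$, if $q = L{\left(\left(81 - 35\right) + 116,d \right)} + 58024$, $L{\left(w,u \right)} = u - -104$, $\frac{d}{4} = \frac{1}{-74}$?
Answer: $\frac{4838118}{37} \approx 1.3076 \cdot 10^{5}$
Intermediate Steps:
$d = - \frac{2}{37}$ ($d = \frac{4}{-74} = 4 \left(- \frac{1}{74}\right) = - \frac{2}{37} \approx -0.054054$)
$L{\left(w,u \right)} = 104 + u$ ($L{\left(w,u \right)} = u + 104 = 104 + u$)
$q = \frac{2150734}{37}$ ($q = \left(104 - \frac{2}{37}\right) + 58024 = \frac{3846}{37} + 58024 = \frac{2150734}{37} \approx 58128.0$)
$\left(115111 - \left(47194 - \left(179 - 64\right) 41\right)\right) + q = \left(115111 - \left(47194 - \left(179 - 64\right) 41\right)\right) + \frac{2150734}{37} = \left(115111 + \left(115 \cdot 41 - 47194\right)\right) + \frac{2150734}{37} = \left(115111 + \left(4715 - 47194\right)\right) + \frac{2150734}{37} = \left(115111 - 42479\right) + \frac{2150734}{37} = 72632 + \frac{2150734}{37} = \frac{4838118}{37}$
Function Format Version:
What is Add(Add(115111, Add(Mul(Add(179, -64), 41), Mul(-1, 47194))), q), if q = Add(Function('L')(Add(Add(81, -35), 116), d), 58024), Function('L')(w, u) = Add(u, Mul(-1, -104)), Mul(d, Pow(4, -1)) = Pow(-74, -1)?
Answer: Rational(4838118, 37) ≈ 1.3076e+5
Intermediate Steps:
d = Rational(-2, 37) (d = Mul(4, Pow(-74, -1)) = Mul(4, Rational(-1, 74)) = Rational(-2, 37) ≈ -0.054054)
Function('L')(w, u) = Add(104, u) (Function('L')(w, u) = Add(u, 104) = Add(104, u))
q = Rational(2150734, 37) (q = Add(Add(104, Rational(-2, 37)), 58024) = Add(Rational(3846, 37), 58024) = Rational(2150734, 37) ≈ 58128.)
Add(Add(115111, Add(Mul(Add(179, -64), 41), Mul(-1, 47194))), q) = Add(Add(115111, Add(Mul(Add(179, -64), 41), Mul(-1, 47194))), Rational(2150734, 37)) = Add(Add(115111, Add(Mul(115, 41), -47194)), Rational(2150734, 37)) = Add(Add(115111, Add(4715, -47194)), Rational(2150734, 37)) = Add(Add(115111, -42479), Rational(2150734, 37)) = Add(72632, Rational(2150734, 37)) = Rational(4838118, 37)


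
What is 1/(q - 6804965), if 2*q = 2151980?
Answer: -1/5728975 ≈ -1.7455e-7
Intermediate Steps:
q = 1075990 (q = (½)*2151980 = 1075990)
1/(q - 6804965) = 1/(1075990 - 6804965) = 1/(-5728975) = -1/5728975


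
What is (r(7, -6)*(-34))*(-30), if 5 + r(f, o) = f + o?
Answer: -4080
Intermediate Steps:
r(f, o) = -5 + f + o (r(f, o) = -5 + (f + o) = -5 + f + o)
(r(7, -6)*(-34))*(-30) = ((-5 + 7 - 6)*(-34))*(-30) = -4*(-34)*(-30) = 136*(-30) = -4080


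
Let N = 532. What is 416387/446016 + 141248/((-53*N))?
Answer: -12814605029/3143966784 ≈ -4.0759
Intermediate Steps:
416387/446016 + 141248/((-53*N)) = 416387/446016 + 141248/((-53*532)) = 416387*(1/446016) + 141248/(-28196) = 416387/446016 + 141248*(-1/28196) = 416387/446016 - 35312/7049 = -12814605029/3143966784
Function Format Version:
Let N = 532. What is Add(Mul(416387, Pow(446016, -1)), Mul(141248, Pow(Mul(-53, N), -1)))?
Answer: Rational(-12814605029, 3143966784) ≈ -4.0759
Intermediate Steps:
Add(Mul(416387, Pow(446016, -1)), Mul(141248, Pow(Mul(-53, N), -1))) = Add(Mul(416387, Pow(446016, -1)), Mul(141248, Pow(Mul(-53, 532), -1))) = Add(Mul(416387, Rational(1, 446016)), Mul(141248, Pow(-28196, -1))) = Add(Rational(416387, 446016), Mul(141248, Rational(-1, 28196))) = Add(Rational(416387, 446016), Rational(-35312, 7049)) = Rational(-12814605029, 3143966784)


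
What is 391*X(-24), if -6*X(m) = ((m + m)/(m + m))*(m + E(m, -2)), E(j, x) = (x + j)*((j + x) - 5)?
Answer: -152881/3 ≈ -50960.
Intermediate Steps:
E(j, x) = (j + x)*(-5 + j + x)
X(m) = -7/3 - m**2/6 + 4*m/3 (X(m) = -(m + m)/(m + m)*(m + (m**2 + (-2)**2 - 5*m - 5*(-2) + 2*m*(-2)))/6 = -(2*m)/((2*m))*(m + (m**2 + 4 - 5*m + 10 - 4*m))/6 = -(2*m)*(1/(2*m))*(m + (14 + m**2 - 9*m))/6 = -(14 + m**2 - 8*m)/6 = -7/3 - m**2/6 + 4*m/3)
391*X(-24) = 391*(-7/3 - 1/6*(-24)**2 + (4/3)*(-24)) = 391*(-7/3 - 1/6*576 - 32) = 391*(-7/3 - 96 - 32) = 391*(-391/3) = -152881/3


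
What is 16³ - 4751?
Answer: -655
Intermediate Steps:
16³ - 4751 = 4096 - 4751 = -655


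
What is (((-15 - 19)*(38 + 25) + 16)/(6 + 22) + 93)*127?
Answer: 30353/14 ≈ 2168.1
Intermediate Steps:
(((-15 - 19)*(38 + 25) + 16)/(6 + 22) + 93)*127 = ((-34*63 + 16)/28 + 93)*127 = ((-2142 + 16)*(1/28) + 93)*127 = (-2126*1/28 + 93)*127 = (-1063/14 + 93)*127 = (239/14)*127 = 30353/14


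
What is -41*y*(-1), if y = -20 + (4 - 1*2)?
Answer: -738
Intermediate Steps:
y = -18 (y = -20 + (4 - 2) = -20 + 2 = -18)
-41*y*(-1) = -41*(-18)*(-1) = 738*(-1) = -738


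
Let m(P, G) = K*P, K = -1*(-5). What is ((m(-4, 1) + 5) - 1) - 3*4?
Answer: -28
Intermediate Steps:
K = 5
m(P, G) = 5*P
((m(-4, 1) + 5) - 1) - 3*4 = ((5*(-4) + 5) - 1) - 3*4 = ((-20 + 5) - 1) - 12 = (-15 - 1) - 12 = -16 - 12 = -28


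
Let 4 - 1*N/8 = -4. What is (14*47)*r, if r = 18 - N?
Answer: -30268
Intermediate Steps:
N = 64 (N = 32 - 8*(-4) = 32 + 32 = 64)
r = -46 (r = 18 - 1*64 = 18 - 64 = -46)
(14*47)*r = (14*47)*(-46) = 658*(-46) = -30268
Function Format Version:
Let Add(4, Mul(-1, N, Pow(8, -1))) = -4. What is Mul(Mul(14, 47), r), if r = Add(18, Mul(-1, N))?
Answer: -30268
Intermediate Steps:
N = 64 (N = Add(32, Mul(-8, -4)) = Add(32, 32) = 64)
r = -46 (r = Add(18, Mul(-1, 64)) = Add(18, -64) = -46)
Mul(Mul(14, 47), r) = Mul(Mul(14, 47), -46) = Mul(658, -46) = -30268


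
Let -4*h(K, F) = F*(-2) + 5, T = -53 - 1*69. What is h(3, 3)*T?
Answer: -61/2 ≈ -30.500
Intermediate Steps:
T = -122 (T = -53 - 69 = -122)
h(K, F) = -5/4 + F/2 (h(K, F) = -(F*(-2) + 5)/4 = -(-2*F + 5)/4 = -(5 - 2*F)/4 = -5/4 + F/2)
h(3, 3)*T = (-5/4 + (½)*3)*(-122) = (-5/4 + 3/2)*(-122) = (¼)*(-122) = -61/2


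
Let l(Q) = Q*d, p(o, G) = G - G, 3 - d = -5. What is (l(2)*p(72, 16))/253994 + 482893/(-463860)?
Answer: -482893/463860 ≈ -1.0410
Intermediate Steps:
d = 8 (d = 3 - 1*(-5) = 3 + 5 = 8)
p(o, G) = 0
l(Q) = 8*Q (l(Q) = Q*8 = 8*Q)
(l(2)*p(72, 16))/253994 + 482893/(-463860) = ((8*2)*0)/253994 + 482893/(-463860) = (16*0)*(1/253994) + 482893*(-1/463860) = 0*(1/253994) - 482893/463860 = 0 - 482893/463860 = -482893/463860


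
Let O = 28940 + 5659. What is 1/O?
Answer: 1/34599 ≈ 2.8903e-5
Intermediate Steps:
O = 34599
1/O = 1/34599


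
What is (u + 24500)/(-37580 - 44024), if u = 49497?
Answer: -73997/81604 ≈ -0.90678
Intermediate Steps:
(u + 24500)/(-37580 - 44024) = (49497 + 24500)/(-37580 - 44024) = 73997/(-81604) = 73997*(-1/81604) = -73997/81604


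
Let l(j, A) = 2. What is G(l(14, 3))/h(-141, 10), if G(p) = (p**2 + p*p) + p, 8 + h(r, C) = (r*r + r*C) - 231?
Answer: 5/9116 ≈ 0.00054849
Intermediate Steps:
h(r, C) = -239 + r**2 + C*r (h(r, C) = -8 + ((r*r + r*C) - 231) = -8 + ((r**2 + C*r) - 231) = -8 + (-231 + r**2 + C*r) = -239 + r**2 + C*r)
G(p) = p + 2*p**2 (G(p) = (p**2 + p**2) + p = 2*p**2 + p = p + 2*p**2)
G(l(14, 3))/h(-141, 10) = (2*(1 + 2*2))/(-239 + (-141)**2 + 10*(-141)) = (2*(1 + 4))/(-239 + 19881 - 1410) = (2*5)/18232 = 10*(1/18232) = 5/9116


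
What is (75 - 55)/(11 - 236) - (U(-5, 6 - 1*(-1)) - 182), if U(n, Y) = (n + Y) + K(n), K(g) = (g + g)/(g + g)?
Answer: 8051/45 ≈ 178.91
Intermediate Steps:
K(g) = 1 (K(g) = (2*g)/((2*g)) = (2*g)*(1/(2*g)) = 1)
U(n, Y) = 1 + Y + n (U(n, Y) = (n + Y) + 1 = (Y + n) + 1 = 1 + Y + n)
(75 - 55)/(11 - 236) - (U(-5, 6 - 1*(-1)) - 182) = (75 - 55)/(11 - 236) - ((1 + (6 - 1*(-1)) - 5) - 182) = 20/(-225) - ((1 + (6 + 1) - 5) - 182) = 20*(-1/225) - ((1 + 7 - 5) - 182) = -4/45 - (3 - 182) = -4/45 - 1*(-179) = -4/45 + 179 = 8051/45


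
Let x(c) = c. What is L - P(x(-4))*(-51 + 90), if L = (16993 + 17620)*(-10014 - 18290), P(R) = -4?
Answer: -979686196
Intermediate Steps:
L = -979686352 (L = 34613*(-28304) = -979686352)
L - P(x(-4))*(-51 + 90) = -979686352 - (-4)*(-51 + 90) = -979686352 - (-4)*39 = -979686352 - 1*(-156) = -979686352 + 156 = -979686196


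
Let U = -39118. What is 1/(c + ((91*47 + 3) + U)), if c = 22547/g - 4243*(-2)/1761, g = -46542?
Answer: -27320154/951661108337 ≈ -2.8708e-5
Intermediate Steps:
c = 118416715/27320154 (c = 22547/(-46542) - 4243*(-2)/1761 = 22547*(-1/46542) + 8486*(1/1761) = -22547/46542 + 8486/1761 = 118416715/27320154 ≈ 4.3344)
1/(c + ((91*47 + 3) + U)) = 1/(118416715/27320154 + ((91*47 + 3) - 39118)) = 1/(118416715/27320154 + ((4277 + 3) - 39118)) = 1/(118416715/27320154 + (4280 - 39118)) = 1/(118416715/27320154 - 34838) = 1/(-951661108337/27320154) = -27320154/951661108337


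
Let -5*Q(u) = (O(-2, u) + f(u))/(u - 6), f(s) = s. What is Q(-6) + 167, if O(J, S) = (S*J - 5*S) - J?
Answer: 5029/30 ≈ 167.63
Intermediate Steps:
O(J, S) = -J - 5*S + J*S (O(J, S) = (J*S - 5*S) - J = (-5*S + J*S) - J = -J - 5*S + J*S)
Q(u) = -(2 - 6*u)/(5*(-6 + u)) (Q(u) = -((-1*(-2) - 5*u - 2*u) + u)/(5*(u - 6)) = -((2 - 5*u - 2*u) + u)/(5*(-6 + u)) = -((2 - 7*u) + u)/(5*(-6 + u)) = -(2 - 6*u)/(5*(-6 + u)))
Q(-6) + 167 = 2*(-1 + 3*(-6))/(5*(-6 - 6)) + 167 = (2/5)*(-1 - 18)/(-12) + 167 = (2/5)*(-1/12)*(-19) + 167 = 19/30 + 167 = 5029/30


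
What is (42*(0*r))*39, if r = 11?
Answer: 0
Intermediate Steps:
(42*(0*r))*39 = (42*(0*11))*39 = (42*0)*39 = 0*39 = 0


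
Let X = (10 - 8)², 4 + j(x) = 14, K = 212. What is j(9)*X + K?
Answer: 252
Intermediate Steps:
j(x) = 10 (j(x) = -4 + 14 = 10)
X = 4 (X = 2² = 4)
j(9)*X + K = 10*4 + 212 = 40 + 212 = 252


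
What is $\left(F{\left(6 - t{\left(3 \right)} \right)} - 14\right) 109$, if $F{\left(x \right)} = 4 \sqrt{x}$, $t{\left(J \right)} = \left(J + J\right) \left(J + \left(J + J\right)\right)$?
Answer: $-1526 + 1744 i \sqrt{3} \approx -1526.0 + 3020.7 i$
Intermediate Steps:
$t{\left(J \right)} = 6 J^{2}$ ($t{\left(J \right)} = 2 J \left(J + 2 J\right) = 2 J 3 J = 6 J^{2}$)
$\left(F{\left(6 - t{\left(3 \right)} \right)} - 14\right) 109 = \left(4 \sqrt{6 - 6 \cdot 3^{2}} - 14\right) 109 = \left(4 \sqrt{6 - 6 \cdot 9} - 14\right) 109 = \left(4 \sqrt{6 - 54} - 14\right) 109 = \left(4 \sqrt{-48} - 14\right) 109 = \left(4 \cdot 4 i \sqrt{3} - 14\right) 109 = \left(16 i \sqrt{3} - 14\right) 109 = \left(-14 + 16 i \sqrt{3}\right) 109 = -1526 + 1744 i \sqrt{3}$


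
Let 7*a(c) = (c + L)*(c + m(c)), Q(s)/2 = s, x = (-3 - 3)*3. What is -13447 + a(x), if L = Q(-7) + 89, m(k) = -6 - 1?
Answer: -95554/7 ≈ -13651.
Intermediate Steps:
x = -18 (x = -6*3 = -18)
Q(s) = 2*s
m(k) = -7
L = 75 (L = 2*(-7) + 89 = -14 + 89 = 75)
a(c) = (-7 + c)*(75 + c)/7 (a(c) = ((c + 75)*(c - 7))/7 = ((75 + c)*(-7 + c))/7 = ((-7 + c)*(75 + c))/7 = (-7 + c)*(75 + c)/7)
-13447 + a(x) = -13447 + (-75 + (1/7)*(-18)**2 + (68/7)*(-18)) = -13447 + (-75 + (1/7)*324 - 1224/7) = -13447 + (-75 + 324/7 - 1224/7) = -13447 - 1425/7 = -95554/7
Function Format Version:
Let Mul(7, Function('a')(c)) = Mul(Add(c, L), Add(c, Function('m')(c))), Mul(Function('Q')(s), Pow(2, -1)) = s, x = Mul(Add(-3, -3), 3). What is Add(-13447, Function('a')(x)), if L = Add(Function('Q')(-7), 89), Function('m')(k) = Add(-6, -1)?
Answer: Rational(-95554, 7) ≈ -13651.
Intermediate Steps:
x = -18 (x = Mul(-6, 3) = -18)
Function('Q')(s) = Mul(2, s)
Function('m')(k) = -7
L = 75 (L = Add(Mul(2, -7), 89) = Add(-14, 89) = 75)
Function('a')(c) = Mul(Rational(1, 7), Add(-7, c), Add(75, c)) (Function('a')(c) = Mul(Rational(1, 7), Mul(Add(c, 75), Add(c, -7))) = Mul(Rational(1, 7), Mul(Add(75, c), Add(-7, c))) = Mul(Rational(1, 7), Mul(Add(-7, c), Add(75, c))) = Mul(Rational(1, 7), Add(-7, c), Add(75, c)))
Add(-13447, Function('a')(x)) = Add(-13447, Add(-75, Mul(Rational(1, 7), Pow(-18, 2)), Mul(Rational(68, 7), -18))) = Add(-13447, Add(-75, Mul(Rational(1, 7), 324), Rational(-1224, 7))) = Add(-13447, Add(-75, Rational(324, 7), Rational(-1224, 7))) = Add(-13447, Rational(-1425, 7)) = Rational(-95554, 7)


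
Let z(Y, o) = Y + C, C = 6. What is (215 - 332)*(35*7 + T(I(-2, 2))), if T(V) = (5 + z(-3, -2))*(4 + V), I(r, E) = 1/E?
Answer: -32877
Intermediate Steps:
z(Y, o) = 6 + Y (z(Y, o) = Y + 6 = 6 + Y)
T(V) = 32 + 8*V (T(V) = (5 + (6 - 3))*(4 + V) = (5 + 3)*(4 + V) = 8*(4 + V) = 32 + 8*V)
(215 - 332)*(35*7 + T(I(-2, 2))) = (215 - 332)*(35*7 + (32 + 8/2)) = -117*(245 + (32 + 8*(½))) = -117*(245 + (32 + 4)) = -117*(245 + 36) = -117*281 = -32877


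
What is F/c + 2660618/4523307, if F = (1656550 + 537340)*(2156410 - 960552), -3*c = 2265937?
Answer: -35601779624718928954/10249528693659 ≈ -3.4735e+6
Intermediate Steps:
c = -2265937/3 (c = -⅓*2265937 = -2265937/3 ≈ -7.5531e+5)
F = 2623580907620 (F = 2193890*1195858 = 2623580907620)
F/c + 2660618/4523307 = 2623580907620/(-2265937/3) + 2660618/4523307 = 2623580907620*(-3/2265937) + 2660618*(1/4523307) = -7870742722860/2265937 + 2660618/4523307 = -35601779624718928954/10249528693659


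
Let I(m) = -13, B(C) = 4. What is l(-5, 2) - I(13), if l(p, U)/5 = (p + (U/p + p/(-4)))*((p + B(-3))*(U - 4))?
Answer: -57/2 ≈ -28.500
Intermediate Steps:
l(p, U) = 5*(-4 + U)*(4 + p)*(3*p/4 + U/p) (l(p, U) = 5*((p + (U/p + p/(-4)))*((p + 4)*(U - 4))) = 5*((p + (U/p + p*(-1/4)))*((4 + p)*(-4 + U))) = 5*((p + (U/p - p/4))*((-4 + U)*(4 + p))) = 5*((p + (-p/4 + U/p))*((-4 + U)*(4 + p))) = 5*((3*p/4 + U/p)*((-4 + U)*(4 + p))) = 5*((-4 + U)*(4 + p)*(3*p/4 + U/p)) = 5*(-4 + U)*(4 + p)*(3*p/4 + U/p))
l(-5, 2) - I(13) = (-60*(-5) - 20*2 - 15*(-5)**2 + 5*2**2 - 80*2/(-5) + 15*2*(-5) + 20*2**2/(-5) + (15/4)*2*(-5)**2) - 1*(-13) = (300 - 40 - 15*25 + 5*4 - 80*2*(-1/5) - 150 + 20*4*(-1/5) + (15/4)*2*25) + 13 = (300 - 40 - 375 + 20 + 32 - 150 - 16 + 375/2) + 13 = -83/2 + 13 = -57/2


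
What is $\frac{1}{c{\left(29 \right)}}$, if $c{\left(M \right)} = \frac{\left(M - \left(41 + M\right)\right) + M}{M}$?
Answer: $- \frac{29}{12} \approx -2.4167$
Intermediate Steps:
$c{\left(M \right)} = \frac{-41 + M}{M}$
$\frac{1}{c{\left(29 \right)}} = \frac{1}{\frac{1}{29} \left(-41 + 29\right)} = \frac{1}{\frac{1}{29} \left(-12\right)} = \frac{1}{- \frac{12}{29}} = - \frac{29}{12}$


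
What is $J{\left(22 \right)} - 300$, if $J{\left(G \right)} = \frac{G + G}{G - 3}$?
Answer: $- \frac{5656}{19} \approx -297.68$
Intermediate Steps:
$J{\left(G \right)} = \frac{2 G}{-3 + G}$
$J{\left(22 \right)} - 300 = 2 \cdot 22 \frac{1}{-3 + 22} - 300 = 2 \cdot 22 \cdot \frac{1}{19} - 300 = \frac{44}{19} - 300 = - \frac{5656}{19}$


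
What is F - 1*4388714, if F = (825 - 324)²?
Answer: -4137713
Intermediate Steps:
F = 251001 (F = 501² = 251001)
F - 1*4388714 = 251001 - 1*4388714 = 251001 - 4388714 = -4137713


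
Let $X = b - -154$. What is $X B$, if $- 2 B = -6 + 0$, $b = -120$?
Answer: $102$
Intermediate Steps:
$X = 34$ ($X = -120 - -154 = -120 + 154 = 34$)
$B = 3$ ($B = - \frac{-6 + 0}{2} = \left(- \frac{1}{2}\right) \left(-6\right) = 3$)
$X B = 34 \cdot 3 = 102$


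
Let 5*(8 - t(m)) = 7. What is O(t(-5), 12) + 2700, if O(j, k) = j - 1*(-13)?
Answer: 13598/5 ≈ 2719.6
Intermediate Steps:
t(m) = 33/5 (t(m) = 8 - ⅕*7 = 8 - 7/5 = 33/5)
O(j, k) = 13 + j (O(j, k) = j + 13 = 13 + j)
O(t(-5), 12) + 2700 = (13 + 33/5) + 2700 = 98/5 + 2700 = 13598/5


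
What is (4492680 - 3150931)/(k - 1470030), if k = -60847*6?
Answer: -1341749/1835112 ≈ -0.73115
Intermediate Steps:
k = -365082
(4492680 - 3150931)/(k - 1470030) = (4492680 - 3150931)/(-365082 - 1470030) = 1341749/(-1835112) = 1341749*(-1/1835112) = -1341749/1835112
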